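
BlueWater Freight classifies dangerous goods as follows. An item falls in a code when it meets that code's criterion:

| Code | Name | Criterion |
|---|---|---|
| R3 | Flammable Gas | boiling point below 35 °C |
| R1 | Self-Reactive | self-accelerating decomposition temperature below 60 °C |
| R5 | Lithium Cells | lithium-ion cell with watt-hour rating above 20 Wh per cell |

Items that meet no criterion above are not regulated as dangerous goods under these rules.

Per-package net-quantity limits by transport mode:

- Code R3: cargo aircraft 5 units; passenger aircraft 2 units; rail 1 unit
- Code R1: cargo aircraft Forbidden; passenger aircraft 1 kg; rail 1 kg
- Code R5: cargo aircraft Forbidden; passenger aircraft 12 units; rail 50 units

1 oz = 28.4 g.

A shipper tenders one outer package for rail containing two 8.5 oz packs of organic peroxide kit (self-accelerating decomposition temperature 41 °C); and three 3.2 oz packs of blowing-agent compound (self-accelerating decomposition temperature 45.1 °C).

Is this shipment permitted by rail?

Yes

The organic peroxide kit has self-accelerating decomposition temperature 41 °C, which is < 60 °C, so it is Code R1 (Self-Reactive).
With self-accelerating decomposition temperature 45.1 °C (< 60 °C), the blowing-agent compound falls in Code R1.
Total Code R1: (two 8.5 oz packs = 482.8 g) + (three 3.2 oz packs = 272.64 g) = 755.44 g.
That is within the Code R1 rail limit of 1 kg.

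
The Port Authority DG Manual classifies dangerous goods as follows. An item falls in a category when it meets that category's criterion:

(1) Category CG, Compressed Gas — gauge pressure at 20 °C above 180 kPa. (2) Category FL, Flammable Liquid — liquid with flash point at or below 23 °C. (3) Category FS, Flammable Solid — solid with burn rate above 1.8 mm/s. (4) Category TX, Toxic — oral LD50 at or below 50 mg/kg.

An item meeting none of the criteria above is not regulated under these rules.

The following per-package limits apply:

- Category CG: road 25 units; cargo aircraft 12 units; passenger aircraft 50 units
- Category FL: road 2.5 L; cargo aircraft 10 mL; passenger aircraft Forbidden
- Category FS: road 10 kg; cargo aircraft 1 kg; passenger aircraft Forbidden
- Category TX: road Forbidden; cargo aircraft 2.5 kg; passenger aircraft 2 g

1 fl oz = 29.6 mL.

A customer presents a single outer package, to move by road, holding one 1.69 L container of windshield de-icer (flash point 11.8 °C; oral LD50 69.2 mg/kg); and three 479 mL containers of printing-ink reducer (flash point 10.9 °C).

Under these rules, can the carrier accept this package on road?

No

Windshield de-icer: flash point 11.8 °C ≤ 23 °C → Category FL (Flammable Liquid).
With flash point 10.9 °C (≤ 23 °C), the printing-ink reducer falls in Category FL.
Category FL net quantity: 1.69 L + (three 479 mL containers = 1.437 L) = 3.127 L.
3.127 L exceeds the road limit of 2.5 L for Category FL.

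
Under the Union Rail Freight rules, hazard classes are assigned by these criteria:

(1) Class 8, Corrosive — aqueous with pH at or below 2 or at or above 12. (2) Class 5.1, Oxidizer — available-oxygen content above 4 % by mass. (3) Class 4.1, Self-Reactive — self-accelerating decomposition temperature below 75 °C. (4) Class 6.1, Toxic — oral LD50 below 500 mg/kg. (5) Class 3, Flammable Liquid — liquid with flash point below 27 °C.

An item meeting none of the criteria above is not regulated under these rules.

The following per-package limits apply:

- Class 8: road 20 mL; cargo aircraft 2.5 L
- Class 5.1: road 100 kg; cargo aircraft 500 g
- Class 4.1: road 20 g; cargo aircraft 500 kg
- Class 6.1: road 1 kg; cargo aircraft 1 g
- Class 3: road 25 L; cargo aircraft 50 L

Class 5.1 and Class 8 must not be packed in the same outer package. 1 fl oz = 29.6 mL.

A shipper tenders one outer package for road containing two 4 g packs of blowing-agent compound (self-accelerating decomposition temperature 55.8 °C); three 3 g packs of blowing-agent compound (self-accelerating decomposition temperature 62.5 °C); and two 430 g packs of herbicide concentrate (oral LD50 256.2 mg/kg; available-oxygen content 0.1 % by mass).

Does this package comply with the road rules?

Blowing-agent compound: self-accelerating decomposition temperature 55.8 °C < 75 °C → Class 4.1 (Self-Reactive).
Blowing-agent compound: self-accelerating decomposition temperature 62.5 °C < 75 °C → Class 4.1 (Self-Reactive).
Oral LD50 256.2 mg/kg meets the Class 6.1 criterion (Toxic), so the herbicide concentrate is Class 6.1.
Total Class 4.1: (two 4 g packs = 8 g) + (three 3 g packs = 9 g) = 17 g.
That is within the Class 4.1 road limit of 20 g.
Class 6.1 quantity: two 430 g packs = 860 g.
860 g ≤ 1 kg (road limit, Class 6.1) — within limit.
The segregation rule (Class 5.1 with Class 8) does not apply to Class 4.1 with Class 6.1.
Every hazard class is within its road limit and no segregation rule is violated.

Yes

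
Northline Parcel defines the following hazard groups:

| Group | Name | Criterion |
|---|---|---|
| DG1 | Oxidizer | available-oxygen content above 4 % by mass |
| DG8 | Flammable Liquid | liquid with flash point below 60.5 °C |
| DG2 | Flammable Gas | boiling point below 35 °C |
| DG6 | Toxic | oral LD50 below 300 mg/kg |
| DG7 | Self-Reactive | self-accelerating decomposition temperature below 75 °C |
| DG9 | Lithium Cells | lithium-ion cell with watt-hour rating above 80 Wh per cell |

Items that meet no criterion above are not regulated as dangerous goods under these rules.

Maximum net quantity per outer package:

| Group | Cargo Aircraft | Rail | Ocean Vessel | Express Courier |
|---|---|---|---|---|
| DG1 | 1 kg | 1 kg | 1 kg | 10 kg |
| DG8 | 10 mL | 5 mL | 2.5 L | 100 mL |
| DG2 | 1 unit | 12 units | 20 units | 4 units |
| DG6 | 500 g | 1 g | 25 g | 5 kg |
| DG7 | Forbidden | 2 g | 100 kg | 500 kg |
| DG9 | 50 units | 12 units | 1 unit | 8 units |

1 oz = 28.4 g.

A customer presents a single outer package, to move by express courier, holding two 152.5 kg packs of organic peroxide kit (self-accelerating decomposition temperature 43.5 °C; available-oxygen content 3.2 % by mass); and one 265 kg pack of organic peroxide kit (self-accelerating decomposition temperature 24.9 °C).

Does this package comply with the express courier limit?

No

Self-accelerating decomposition temperature 43.5 °C meets the Group DG7 criterion (Self-Reactive), so the organic peroxide kit is Group DG7.
Organic peroxide kit: self-accelerating decomposition temperature 24.9 °C < 75 °C → Group DG7 (Self-Reactive).
Group DG7 net quantity: (two 152.5 kg packs = 305 kg) + 265 kg = 570 kg.
570 kg exceeds the express courier limit of 500 kg for Group DG7.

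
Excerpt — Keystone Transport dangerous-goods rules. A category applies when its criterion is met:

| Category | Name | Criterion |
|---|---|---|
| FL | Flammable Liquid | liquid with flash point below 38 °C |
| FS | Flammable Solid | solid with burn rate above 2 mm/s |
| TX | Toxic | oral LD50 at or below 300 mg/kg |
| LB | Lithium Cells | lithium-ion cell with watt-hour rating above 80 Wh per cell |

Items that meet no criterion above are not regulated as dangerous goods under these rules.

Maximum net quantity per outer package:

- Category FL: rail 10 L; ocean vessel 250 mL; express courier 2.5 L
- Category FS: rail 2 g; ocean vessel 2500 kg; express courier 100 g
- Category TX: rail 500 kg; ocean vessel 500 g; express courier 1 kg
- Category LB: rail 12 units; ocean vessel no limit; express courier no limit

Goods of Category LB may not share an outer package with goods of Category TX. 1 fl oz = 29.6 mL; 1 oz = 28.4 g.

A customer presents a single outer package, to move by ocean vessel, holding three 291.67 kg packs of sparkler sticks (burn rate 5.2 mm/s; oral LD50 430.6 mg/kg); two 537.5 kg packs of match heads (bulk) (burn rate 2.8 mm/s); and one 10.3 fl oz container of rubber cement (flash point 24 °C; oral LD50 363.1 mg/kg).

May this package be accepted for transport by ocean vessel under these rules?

No

Burn rate 5.2 mm/s meets the Category FS criterion (Flammable Solid), so the sparkler sticks are Category FS.
Burn rate 2.8 mm/s meets the Category FS criterion (Flammable Solid), so the match heads (bulk) are Category FS.
With flash point 24 °C (< 38 °C), the rubber cement falls in Category FL.
Total Category FS: (three 291.67 kg packs = 875.01 kg) + (two 537.5 kg packs = 1075 kg) = 1950.01 kg.
1950.01 kg ≤ 2500 kg (ocean vessel limit, Category FS) — within limit.
Category FL quantity: one 10.3 fl oz container = 304.88 mL.
That exceeds the Category FL ocean vessel limit of 250 mL.
The segregation rule (Category LB with Category TX) does not apply to Category FS with Category FL.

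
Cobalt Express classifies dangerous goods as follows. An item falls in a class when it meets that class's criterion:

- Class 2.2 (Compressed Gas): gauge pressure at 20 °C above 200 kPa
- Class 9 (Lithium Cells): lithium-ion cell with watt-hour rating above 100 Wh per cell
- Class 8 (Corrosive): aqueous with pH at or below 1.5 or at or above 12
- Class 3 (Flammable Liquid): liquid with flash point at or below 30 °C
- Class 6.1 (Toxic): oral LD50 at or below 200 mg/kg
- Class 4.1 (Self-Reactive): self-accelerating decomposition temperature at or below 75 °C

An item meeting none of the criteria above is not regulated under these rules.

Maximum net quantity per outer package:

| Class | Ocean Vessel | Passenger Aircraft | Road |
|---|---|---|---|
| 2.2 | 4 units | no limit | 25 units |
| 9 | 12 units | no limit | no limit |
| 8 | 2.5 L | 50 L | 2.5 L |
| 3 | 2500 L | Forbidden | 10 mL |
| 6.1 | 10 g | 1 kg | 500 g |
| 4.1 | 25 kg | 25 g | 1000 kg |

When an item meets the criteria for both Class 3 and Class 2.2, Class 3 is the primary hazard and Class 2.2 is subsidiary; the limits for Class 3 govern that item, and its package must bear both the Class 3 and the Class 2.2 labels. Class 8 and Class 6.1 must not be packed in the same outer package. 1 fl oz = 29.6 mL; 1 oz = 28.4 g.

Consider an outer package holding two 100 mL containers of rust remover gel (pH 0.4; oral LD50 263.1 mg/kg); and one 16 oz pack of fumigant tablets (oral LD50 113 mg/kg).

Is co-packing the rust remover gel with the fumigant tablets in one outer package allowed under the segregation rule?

No

Rust remover gel: pH 0.4 ≤ 1.5 → Class 8 (Corrosive).
With oral LD50 113 mg/kg (≤ 200 mg/kg), the fumigant tablets fall in Class 6.1.
Class 8 and Class 6.1 may not share an outer package.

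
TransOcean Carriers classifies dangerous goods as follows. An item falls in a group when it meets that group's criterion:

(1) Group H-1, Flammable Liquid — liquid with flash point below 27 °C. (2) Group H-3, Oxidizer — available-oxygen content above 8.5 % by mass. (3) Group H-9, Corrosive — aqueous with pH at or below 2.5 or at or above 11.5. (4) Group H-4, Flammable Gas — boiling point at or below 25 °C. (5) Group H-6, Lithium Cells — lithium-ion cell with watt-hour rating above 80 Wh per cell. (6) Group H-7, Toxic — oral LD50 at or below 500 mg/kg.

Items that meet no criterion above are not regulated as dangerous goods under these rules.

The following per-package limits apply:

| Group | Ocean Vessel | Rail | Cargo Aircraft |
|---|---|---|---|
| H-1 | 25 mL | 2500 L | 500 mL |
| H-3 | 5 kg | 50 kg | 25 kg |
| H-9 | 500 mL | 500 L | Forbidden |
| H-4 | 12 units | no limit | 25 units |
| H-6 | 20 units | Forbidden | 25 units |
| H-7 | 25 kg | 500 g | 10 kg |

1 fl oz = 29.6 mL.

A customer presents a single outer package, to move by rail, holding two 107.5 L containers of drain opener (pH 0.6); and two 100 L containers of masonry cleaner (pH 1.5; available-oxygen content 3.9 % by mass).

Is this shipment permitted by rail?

Yes

With pH 0.6 (≤ 2.5), the drain opener falls in Group H-9.
With pH 1.5 (≤ 2.5), the masonry cleaner falls in Group H-9.
Group H-9 net quantity: (two 107.5 L containers = 215 L) + (two 100 L containers = 200 L) = 415 L.
415 L ≤ 500 L (rail limit, Group H-9) — within limit.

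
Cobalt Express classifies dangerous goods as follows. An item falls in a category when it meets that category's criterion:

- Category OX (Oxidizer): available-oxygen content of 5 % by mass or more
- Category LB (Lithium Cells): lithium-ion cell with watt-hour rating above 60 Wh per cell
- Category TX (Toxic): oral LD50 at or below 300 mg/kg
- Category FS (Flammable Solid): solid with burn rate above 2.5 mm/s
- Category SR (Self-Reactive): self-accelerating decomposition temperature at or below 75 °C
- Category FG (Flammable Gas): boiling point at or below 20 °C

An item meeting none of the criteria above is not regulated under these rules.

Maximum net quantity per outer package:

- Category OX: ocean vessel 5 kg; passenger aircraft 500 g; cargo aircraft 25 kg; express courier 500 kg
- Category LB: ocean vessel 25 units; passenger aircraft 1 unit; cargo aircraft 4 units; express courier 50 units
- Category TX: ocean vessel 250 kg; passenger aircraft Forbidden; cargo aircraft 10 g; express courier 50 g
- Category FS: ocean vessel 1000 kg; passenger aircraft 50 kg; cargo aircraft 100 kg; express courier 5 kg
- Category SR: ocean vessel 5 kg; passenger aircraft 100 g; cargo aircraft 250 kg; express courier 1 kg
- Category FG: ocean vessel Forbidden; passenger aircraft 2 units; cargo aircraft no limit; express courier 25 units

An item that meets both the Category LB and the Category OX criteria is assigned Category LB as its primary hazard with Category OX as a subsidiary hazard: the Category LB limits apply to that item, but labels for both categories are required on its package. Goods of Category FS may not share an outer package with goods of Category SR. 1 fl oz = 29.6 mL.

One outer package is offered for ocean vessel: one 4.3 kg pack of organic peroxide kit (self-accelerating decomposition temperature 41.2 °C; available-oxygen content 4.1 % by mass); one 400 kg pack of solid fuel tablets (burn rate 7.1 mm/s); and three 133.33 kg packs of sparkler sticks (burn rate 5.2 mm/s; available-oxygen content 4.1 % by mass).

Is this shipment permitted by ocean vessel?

The organic peroxide kit has self-accelerating decomposition temperature 41.2 °C, which is ≤ 75 °C, so it is Category SR (Self-Reactive).
The solid fuel tablets have burn rate 7.1 mm/s, which is > 2.5 mm/s, so they are Category FS (Flammable Solid).
Sparkler sticks: burn rate 5.2 mm/s > 2.5 mm/s → Category FS (Flammable Solid).
Category FS net quantity: 400 kg + (three 133.33 kg packs = 399.99 kg) = 799.99 kg.
799.99 kg is within the ocean vessel limit of 1000 kg for Category FS.
Category SR quantity: 4.3 kg.
That is within the Category SR ocean vessel limit of 5 kg.
Category FS and Category SR may not share an outer package.

No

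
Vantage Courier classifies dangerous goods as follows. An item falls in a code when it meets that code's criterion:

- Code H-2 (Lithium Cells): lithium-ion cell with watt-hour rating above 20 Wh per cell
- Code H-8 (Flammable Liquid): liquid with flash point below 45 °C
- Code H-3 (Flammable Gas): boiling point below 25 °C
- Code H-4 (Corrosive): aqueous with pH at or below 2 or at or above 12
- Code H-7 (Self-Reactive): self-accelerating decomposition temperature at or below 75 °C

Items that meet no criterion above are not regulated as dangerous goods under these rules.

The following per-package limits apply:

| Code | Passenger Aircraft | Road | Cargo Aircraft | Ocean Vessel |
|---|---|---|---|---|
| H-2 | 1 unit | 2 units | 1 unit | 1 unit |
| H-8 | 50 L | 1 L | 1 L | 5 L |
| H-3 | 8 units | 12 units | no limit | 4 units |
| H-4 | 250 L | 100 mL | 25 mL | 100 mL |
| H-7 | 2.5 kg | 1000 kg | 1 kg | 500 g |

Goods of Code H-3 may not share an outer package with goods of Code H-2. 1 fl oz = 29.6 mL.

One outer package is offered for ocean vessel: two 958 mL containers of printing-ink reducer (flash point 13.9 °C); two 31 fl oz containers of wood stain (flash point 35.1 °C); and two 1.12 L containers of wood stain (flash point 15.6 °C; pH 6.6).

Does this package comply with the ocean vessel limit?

No

Flash point 13.9 °C meets the Code H-8 criterion (Flammable Liquid), so the printing-ink reducer is Code H-8.
The wood stain has flash point 35.1 °C, which is < 45 °C, so it is Code H-8 (Flammable Liquid).
Wood stain: flash point 15.6 °C < 45 °C → Code H-8 (Flammable Liquid).
Total Code H-8: (two 958 mL containers = 1.916 L) + (two 31 fl oz containers = 1835.2 mL) + (two 1.12 L containers = 2.24 L) = 5991.2 mL.
5991.2 mL > 5 L (ocean vessel limit, Code H-8) — over the limit.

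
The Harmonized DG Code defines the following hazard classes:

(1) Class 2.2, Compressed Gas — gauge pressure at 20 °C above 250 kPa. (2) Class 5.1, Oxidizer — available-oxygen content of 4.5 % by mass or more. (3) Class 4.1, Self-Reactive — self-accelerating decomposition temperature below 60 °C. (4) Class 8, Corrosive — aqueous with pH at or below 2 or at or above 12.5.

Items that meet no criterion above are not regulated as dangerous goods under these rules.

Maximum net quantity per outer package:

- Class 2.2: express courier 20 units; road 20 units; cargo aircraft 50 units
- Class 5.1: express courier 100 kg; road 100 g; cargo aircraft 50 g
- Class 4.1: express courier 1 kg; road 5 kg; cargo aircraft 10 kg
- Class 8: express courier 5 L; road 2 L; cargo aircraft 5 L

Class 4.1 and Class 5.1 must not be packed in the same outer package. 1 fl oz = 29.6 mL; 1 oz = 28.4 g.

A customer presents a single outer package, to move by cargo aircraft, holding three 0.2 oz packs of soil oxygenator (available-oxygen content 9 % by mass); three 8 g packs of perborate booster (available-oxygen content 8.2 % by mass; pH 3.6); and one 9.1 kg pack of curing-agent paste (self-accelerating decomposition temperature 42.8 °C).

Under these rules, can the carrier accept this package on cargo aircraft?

Available-oxygen content 9 % by mass meets the Class 5.1 criterion (Oxidizer), so the soil oxygenator is Class 5.1.
Perborate booster: available-oxygen content 8.2 % by mass ≥ 4.5 % by mass → Class 5.1 (Oxidizer).
Curing-agent paste: self-accelerating decomposition temperature 42.8 °C < 60 °C → Class 4.1 (Self-Reactive).
Class 4.1 quantity: 9.1 kg.
9.1 kg is within the cargo aircraft limit of 10 kg for Class 4.1.
Class 5.1 net quantity: (three 0.2 oz packs = 17.04 g) + (three 8 g packs = 24 g) = 41.04 g.
41.04 g is within the cargo aircraft limit of 50 g for Class 5.1.
Class 4.1 and Class 5.1 may not share an outer package.

No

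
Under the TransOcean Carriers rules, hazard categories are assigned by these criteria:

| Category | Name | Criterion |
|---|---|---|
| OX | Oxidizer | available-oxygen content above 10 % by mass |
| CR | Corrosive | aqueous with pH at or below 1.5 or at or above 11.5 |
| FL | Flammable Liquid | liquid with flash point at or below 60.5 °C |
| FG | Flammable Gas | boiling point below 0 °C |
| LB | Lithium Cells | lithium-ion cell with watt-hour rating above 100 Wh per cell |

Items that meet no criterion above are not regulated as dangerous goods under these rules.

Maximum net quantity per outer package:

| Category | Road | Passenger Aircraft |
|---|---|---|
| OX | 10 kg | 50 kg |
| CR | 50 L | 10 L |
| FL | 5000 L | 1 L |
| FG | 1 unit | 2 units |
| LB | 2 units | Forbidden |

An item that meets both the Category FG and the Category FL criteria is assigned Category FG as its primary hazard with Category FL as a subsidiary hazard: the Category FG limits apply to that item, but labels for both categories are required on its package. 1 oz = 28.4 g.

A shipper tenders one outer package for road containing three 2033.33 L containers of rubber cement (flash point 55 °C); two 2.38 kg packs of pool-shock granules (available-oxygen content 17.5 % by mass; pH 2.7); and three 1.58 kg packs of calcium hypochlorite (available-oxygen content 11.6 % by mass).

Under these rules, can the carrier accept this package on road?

No

Rubber cement: flash point 55 °C ≤ 60.5 °C → Category FL (Flammable Liquid).
The pool-shock granules have available-oxygen content 17.5 % by mass, which is > 10 % by mass, so they are Category OX (Oxidizer).
Calcium hypochlorite: available-oxygen content 11.6 % by mass > 10 % by mass → Category OX (Oxidizer).
Category FL quantity: three 2033.33 L containers = 6099.99 L.
6099.99 L exceeds the road limit of 5000 L for Category FL.
Category OX net quantity: (two 2.38 kg packs = 4.76 kg) + (three 1.58 kg packs = 4.74 kg) = 9.5 kg.
9.5 kg is within the road limit of 10 kg for Category OX.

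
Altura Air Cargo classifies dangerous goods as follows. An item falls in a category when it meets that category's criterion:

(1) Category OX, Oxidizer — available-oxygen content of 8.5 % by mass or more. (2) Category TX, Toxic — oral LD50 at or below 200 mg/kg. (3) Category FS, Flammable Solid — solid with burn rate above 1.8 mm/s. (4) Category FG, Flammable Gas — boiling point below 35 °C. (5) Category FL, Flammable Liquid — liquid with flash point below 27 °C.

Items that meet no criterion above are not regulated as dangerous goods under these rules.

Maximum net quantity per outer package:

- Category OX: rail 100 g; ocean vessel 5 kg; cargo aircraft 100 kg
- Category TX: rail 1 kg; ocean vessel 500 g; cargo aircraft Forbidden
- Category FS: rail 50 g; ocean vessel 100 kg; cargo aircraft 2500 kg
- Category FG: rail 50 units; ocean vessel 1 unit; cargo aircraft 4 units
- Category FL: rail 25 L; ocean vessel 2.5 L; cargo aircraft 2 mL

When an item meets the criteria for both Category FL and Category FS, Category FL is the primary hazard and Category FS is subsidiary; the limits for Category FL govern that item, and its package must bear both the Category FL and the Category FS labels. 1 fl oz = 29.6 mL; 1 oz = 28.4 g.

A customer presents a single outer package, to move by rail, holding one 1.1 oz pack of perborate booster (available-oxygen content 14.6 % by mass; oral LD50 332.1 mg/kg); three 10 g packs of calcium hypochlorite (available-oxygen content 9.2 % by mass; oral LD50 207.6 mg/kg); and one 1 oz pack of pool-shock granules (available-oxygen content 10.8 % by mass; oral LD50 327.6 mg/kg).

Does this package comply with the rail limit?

With available-oxygen content 14.6 % by mass (≥ 8.5 % by mass), the perborate booster falls in Category OX.
Available-oxygen content 9.2 % by mass meets the Category OX criterion (Oxidizer), so the calcium hypochlorite is Category OX.
Pool-shock granules: available-oxygen content 10.8 % by mass ≥ 8.5 % by mass → Category OX (Oxidizer).
Category OX net quantity: (one 1.1 oz pack = 31.24 g) + (three 10 g packs = 30 g) + (one 1 oz pack = 28.4 g) = 89.64 g.
89.64 g ≤ 100 g (rail limit, Category OX) — within limit.

Yes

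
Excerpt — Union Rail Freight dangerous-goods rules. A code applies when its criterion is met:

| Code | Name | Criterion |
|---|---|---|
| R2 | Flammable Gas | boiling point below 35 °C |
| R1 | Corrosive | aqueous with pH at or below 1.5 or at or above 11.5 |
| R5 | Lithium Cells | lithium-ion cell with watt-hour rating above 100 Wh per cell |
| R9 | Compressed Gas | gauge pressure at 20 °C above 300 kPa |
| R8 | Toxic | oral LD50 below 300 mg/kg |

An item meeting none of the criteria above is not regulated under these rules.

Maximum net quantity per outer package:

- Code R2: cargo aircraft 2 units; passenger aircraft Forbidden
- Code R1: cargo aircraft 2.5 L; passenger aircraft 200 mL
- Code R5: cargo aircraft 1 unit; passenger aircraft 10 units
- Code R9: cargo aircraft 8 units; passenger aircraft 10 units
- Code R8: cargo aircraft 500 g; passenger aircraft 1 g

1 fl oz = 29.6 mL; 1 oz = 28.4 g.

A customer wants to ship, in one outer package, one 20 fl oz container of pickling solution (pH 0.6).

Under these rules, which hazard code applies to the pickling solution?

With pH 0.6 (≤ 1.5), the pickling solution falls in Code R1.

Code R1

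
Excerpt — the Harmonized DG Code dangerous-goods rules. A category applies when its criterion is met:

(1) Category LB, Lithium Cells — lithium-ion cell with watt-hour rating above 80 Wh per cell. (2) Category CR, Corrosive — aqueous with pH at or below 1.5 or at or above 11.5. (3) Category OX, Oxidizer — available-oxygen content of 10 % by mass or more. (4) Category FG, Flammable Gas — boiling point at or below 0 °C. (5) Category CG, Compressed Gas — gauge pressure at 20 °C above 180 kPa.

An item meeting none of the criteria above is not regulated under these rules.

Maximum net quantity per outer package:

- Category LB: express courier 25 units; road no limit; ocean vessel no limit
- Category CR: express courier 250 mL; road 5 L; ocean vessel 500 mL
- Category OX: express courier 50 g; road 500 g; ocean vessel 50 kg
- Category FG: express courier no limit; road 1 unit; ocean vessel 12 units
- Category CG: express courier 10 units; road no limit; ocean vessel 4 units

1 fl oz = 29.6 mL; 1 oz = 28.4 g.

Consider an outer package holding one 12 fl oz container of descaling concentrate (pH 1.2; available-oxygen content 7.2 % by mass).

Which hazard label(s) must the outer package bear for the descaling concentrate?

Category CR

The descaling concentrate has pH 1.2, which is ≤ 1.5, so it is Category CR (Corrosive).
Only the Category CR label is required.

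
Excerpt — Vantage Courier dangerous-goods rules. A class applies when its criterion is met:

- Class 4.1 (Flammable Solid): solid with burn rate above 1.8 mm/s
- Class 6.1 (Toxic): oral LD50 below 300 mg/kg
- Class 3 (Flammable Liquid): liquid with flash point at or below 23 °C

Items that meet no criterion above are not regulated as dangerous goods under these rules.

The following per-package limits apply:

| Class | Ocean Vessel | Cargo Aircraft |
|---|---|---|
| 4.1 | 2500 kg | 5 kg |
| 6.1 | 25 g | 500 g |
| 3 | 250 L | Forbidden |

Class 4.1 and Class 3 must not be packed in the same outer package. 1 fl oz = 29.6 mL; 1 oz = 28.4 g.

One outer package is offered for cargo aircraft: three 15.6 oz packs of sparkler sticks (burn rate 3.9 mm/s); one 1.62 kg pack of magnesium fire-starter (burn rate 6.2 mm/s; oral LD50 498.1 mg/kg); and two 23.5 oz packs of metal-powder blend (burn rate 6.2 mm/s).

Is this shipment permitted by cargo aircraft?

Yes

Sparkler sticks: burn rate 3.9 mm/s > 1.8 mm/s → Class 4.1 (Flammable Solid).
Magnesium fire-starter: burn rate 6.2 mm/s > 1.8 mm/s → Class 4.1 (Flammable Solid).
The metal-powder blend has burn rate 6.2 mm/s, which is > 1.8 mm/s, so it is Class 4.1 (Flammable Solid).
Total Class 4.1: (three 15.6 oz packs = 1329.12 g) + 1.62 kg + (two 23.5 oz packs = 1334.8 g) = 4283.92 g.
4283.92 g is within the cargo aircraft limit of 5 kg for Class 4.1.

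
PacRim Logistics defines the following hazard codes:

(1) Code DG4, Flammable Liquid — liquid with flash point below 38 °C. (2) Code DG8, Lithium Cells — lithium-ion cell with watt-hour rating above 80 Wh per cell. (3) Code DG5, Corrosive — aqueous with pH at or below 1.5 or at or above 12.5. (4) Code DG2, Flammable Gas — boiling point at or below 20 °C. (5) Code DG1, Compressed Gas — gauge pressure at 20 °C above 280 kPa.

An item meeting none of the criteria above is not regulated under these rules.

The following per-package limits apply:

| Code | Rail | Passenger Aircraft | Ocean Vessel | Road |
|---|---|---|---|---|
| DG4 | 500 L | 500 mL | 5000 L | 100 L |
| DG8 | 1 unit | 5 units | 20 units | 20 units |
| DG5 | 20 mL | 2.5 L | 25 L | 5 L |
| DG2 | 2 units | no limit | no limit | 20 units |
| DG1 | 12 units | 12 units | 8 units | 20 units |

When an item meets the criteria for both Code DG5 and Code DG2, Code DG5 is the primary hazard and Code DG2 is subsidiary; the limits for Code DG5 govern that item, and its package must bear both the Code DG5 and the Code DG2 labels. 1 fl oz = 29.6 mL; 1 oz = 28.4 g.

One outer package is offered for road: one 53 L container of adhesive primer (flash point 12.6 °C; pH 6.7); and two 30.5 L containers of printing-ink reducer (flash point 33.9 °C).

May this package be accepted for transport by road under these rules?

With flash point 12.6 °C (< 38 °C), the adhesive primer falls in Code DG4.
With flash point 33.9 °C (< 38 °C), the printing-ink reducer falls in Code DG4.
Total Code DG4: 53 L + (two 30.5 L containers = 61 L) = 114 L.
That exceeds the Code DG4 road limit of 100 L.

No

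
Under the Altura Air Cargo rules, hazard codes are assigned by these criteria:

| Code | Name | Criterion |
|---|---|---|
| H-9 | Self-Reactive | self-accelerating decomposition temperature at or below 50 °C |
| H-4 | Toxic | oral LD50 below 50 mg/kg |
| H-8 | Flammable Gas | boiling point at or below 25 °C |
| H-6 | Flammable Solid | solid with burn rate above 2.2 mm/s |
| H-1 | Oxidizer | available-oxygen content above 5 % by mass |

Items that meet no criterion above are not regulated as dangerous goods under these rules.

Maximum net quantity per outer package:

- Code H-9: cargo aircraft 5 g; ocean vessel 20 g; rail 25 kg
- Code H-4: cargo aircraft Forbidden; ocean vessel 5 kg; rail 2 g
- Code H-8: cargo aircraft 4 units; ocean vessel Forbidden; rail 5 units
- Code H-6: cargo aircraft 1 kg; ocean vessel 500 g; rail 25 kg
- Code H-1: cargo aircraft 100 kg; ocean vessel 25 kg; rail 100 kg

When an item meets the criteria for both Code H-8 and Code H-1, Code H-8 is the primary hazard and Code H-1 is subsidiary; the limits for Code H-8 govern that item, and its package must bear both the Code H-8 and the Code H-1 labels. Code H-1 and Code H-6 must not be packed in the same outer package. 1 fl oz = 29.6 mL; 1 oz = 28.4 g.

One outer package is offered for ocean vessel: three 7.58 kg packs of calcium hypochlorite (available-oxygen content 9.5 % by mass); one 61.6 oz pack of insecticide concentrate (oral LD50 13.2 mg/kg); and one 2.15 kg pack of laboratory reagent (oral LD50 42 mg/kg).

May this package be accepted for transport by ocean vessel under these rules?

Yes

Calcium hypochlorite: available-oxygen content 9.5 % by mass > 5 % by mass → Code H-1 (Oxidizer).
With oral LD50 13.2 mg/kg (< 50 mg/kg), the insecticide concentrate falls in Code H-4.
Oral LD50 42 mg/kg meets the Code H-4 criterion (Toxic), so the laboratory reagent is Code H-4.
Code H-1 quantity: three 7.58 kg packs = 22.74 kg.
22.74 kg ≤ 25 kg (ocean vessel limit, Code H-1) — within limit.
Total Code H-4: (one 61.6 oz pack = 1749.44 g) + 2.15 kg = 3899.44 g.
3899.44 g ≤ 5 kg (ocean vessel limit, Code H-4) — within limit.
The segregation rule (Code H-1 with Code H-6) does not apply to Code H-1 with Code H-4.
Every hazard code is within its ocean vessel limit and no segregation rule is violated.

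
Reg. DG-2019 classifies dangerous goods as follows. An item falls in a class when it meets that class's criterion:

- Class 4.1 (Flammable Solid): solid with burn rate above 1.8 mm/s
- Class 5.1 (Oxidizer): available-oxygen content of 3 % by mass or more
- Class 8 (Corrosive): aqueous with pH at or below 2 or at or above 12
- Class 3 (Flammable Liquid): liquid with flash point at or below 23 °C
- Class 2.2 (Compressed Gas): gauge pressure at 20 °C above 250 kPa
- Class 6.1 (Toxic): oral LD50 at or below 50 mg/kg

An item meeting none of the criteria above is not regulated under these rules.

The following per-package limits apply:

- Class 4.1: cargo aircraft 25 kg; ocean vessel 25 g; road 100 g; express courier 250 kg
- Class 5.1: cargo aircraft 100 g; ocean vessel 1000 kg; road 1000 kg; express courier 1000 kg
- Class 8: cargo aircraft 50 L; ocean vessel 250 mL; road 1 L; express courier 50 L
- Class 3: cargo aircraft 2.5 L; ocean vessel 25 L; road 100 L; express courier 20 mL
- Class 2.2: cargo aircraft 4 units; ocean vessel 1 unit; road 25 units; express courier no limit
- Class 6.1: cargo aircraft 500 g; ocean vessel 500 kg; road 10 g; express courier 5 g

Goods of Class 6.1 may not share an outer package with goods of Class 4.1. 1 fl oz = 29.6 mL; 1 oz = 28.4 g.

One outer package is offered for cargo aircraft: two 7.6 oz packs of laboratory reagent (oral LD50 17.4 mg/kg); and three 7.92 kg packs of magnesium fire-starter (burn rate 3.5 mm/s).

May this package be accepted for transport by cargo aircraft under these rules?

No

With oral LD50 17.4 mg/kg (≤ 50 mg/kg), the laboratory reagent falls in Class 6.1.
With burn rate 3.5 mm/s (> 1.8 mm/s), the magnesium fire-starter falls in Class 4.1.
Class 6.1 quantity: two 7.6 oz packs = 431.68 g.
431.68 g ≤ 500 g (cargo aircraft limit, Class 6.1) — within limit.
Class 4.1 quantity: three 7.92 kg packs = 23.76 kg.
23.76 kg is within the cargo aircraft limit of 25 kg for Class 4.1.
Class 6.1 and Class 4.1 may not share an outer package.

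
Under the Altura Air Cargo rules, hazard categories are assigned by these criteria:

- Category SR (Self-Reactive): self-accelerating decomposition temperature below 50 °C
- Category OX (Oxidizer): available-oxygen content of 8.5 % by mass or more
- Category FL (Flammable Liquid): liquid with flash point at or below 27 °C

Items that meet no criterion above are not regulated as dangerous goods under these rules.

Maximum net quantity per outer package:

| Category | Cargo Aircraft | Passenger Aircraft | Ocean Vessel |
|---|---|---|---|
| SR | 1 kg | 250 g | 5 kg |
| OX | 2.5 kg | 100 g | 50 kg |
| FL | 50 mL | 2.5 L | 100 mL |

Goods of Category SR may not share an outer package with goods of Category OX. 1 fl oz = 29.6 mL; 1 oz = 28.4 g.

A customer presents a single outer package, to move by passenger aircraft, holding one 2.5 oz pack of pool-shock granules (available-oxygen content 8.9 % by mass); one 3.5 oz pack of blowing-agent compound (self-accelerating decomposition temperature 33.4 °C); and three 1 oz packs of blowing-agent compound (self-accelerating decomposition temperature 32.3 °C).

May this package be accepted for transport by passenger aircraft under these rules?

The pool-shock granules have available-oxygen content 8.9 % by mass, which is ≥ 8.5 % by mass, so they are Category OX (Oxidizer).
Self-accelerating decomposition temperature 33.4 °C meets the Category SR criterion (Self-Reactive), so the blowing-agent compound is Category SR.
The blowing-agent compound has self-accelerating decomposition temperature 32.3 °C, which is < 50 °C, so it is Category SR (Self-Reactive).
Total Category SR: (one 3.5 oz pack = 99.4 g) + (three 1 oz packs = 85.2 g) = 184.6 g.
184.6 g is within the passenger aircraft limit of 250 g for Category SR.
Category OX quantity: one 2.5 oz pack = 71 g.
71 g ≤ 100 g (passenger aircraft limit, Category OX) — within limit.
Category SR and Category OX may not share an outer package.

No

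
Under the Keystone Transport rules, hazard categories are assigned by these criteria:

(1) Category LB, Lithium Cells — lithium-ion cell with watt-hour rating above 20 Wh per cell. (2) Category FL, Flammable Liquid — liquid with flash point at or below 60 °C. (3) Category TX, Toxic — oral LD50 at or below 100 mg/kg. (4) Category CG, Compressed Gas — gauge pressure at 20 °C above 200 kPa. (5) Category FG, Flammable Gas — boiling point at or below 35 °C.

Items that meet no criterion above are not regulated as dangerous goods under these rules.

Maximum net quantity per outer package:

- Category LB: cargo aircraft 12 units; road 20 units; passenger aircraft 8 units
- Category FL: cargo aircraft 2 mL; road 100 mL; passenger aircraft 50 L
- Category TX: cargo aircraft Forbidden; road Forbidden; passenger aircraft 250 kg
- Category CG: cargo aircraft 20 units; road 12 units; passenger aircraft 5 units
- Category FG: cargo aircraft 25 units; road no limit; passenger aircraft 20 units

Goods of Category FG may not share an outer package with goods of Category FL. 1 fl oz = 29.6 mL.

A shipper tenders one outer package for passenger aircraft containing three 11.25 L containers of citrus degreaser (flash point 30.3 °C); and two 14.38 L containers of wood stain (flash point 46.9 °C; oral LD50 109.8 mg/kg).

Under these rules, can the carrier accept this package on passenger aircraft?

No

The citrus degreaser has flash point 30.3 °C, which is ≤ 60 °C, so it is Category FL (Flammable Liquid).
With flash point 46.9 °C (≤ 60 °C), the wood stain falls in Category FL.
Category FL net quantity: (three 11.25 L containers = 33.75 L) + (two 14.38 L containers = 28.76 L) = 62.51 L.
That exceeds the Category FL passenger aircraft limit of 50 L.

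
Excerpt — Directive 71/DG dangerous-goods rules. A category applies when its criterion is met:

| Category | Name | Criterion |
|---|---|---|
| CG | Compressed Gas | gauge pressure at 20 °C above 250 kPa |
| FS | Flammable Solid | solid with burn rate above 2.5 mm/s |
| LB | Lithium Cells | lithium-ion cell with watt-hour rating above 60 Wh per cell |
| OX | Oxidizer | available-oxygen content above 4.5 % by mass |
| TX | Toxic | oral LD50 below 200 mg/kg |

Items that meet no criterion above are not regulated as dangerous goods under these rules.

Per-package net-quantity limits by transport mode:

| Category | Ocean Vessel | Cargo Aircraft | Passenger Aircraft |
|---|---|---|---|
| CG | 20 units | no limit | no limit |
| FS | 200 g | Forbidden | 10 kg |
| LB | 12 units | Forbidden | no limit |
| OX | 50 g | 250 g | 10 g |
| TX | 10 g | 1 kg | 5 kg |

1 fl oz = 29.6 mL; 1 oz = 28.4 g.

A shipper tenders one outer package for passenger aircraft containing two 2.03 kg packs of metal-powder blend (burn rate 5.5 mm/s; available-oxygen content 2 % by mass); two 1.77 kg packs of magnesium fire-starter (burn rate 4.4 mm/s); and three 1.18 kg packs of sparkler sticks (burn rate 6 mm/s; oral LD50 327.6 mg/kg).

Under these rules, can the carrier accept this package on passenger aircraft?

No

The metal-powder blend has burn rate 5.5 mm/s, which is > 2.5 mm/s, so it is Category FS (Flammable Solid).
Magnesium fire-starter: burn rate 4.4 mm/s > 2.5 mm/s → Category FS (Flammable Solid).
With burn rate 6 mm/s (> 2.5 mm/s), the sparkler sticks fall in Category FS.
Category FS net quantity: (two 2.03 kg packs = 4.06 kg) + (two 1.77 kg packs = 3.54 kg) + (three 1.18 kg packs = 3.54 kg) = 11.14 kg.
11.14 kg > 10 kg (passenger aircraft limit, Category FS) — over the limit.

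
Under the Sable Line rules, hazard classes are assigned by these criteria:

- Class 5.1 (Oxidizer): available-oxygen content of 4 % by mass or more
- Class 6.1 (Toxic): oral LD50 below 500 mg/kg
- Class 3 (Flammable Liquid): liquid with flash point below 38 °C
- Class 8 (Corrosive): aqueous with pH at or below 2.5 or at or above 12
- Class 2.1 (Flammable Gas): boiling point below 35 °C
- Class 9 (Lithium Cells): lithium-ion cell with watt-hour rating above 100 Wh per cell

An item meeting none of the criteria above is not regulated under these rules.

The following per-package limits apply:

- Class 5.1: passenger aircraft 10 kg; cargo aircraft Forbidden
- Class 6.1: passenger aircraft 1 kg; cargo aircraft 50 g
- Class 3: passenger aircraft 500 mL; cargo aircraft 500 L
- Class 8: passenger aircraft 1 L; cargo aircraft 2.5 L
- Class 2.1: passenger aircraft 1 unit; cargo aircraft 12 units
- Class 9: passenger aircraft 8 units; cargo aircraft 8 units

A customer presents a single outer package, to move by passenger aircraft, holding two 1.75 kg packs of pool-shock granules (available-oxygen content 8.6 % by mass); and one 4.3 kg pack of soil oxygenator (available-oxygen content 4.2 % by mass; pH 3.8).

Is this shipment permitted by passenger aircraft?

Yes

Pool-shock granules: available-oxygen content 8.6 % by mass ≥ 4 % by mass → Class 5.1 (Oxidizer).
Available-oxygen content 4.2 % by mass meets the Class 5.1 criterion (Oxidizer), so the soil oxygenator is Class 5.1.
Total Class 5.1: (two 1.75 kg packs = 3.5 kg) + 4.3 kg = 7.8 kg.
That is within the Class 5.1 passenger aircraft limit of 10 kg.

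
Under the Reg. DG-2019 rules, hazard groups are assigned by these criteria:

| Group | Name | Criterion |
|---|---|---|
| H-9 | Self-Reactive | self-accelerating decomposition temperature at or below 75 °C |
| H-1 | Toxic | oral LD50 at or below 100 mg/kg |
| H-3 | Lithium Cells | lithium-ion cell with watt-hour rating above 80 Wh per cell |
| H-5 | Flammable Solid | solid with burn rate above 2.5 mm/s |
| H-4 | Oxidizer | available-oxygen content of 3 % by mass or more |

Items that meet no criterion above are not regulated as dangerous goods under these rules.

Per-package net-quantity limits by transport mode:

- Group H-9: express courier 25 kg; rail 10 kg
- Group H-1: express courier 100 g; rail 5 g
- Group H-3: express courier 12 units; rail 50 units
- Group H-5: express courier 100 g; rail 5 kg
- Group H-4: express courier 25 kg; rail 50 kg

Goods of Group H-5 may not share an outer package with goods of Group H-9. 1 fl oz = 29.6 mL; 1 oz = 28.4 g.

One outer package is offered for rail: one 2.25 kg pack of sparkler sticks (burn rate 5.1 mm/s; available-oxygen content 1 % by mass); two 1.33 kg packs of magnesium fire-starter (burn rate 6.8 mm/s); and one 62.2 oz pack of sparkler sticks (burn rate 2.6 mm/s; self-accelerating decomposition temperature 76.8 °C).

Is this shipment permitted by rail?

With burn rate 5.1 mm/s (> 2.5 mm/s), the sparkler sticks fall in Group H-5.
Magnesium fire-starter: burn rate 6.8 mm/s > 2.5 mm/s → Group H-5 (Flammable Solid).
The sparkler sticks have burn rate 2.6 mm/s, which is > 2.5 mm/s, so they are Group H-5 (Flammable Solid).
Total Group H-5: 2.25 kg + (two 1.33 kg packs = 2.66 kg) + (one 62.2 oz pack = 1766.48 g) = 6676.48 g.
That exceeds the Group H-5 rail limit of 5 kg.

No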